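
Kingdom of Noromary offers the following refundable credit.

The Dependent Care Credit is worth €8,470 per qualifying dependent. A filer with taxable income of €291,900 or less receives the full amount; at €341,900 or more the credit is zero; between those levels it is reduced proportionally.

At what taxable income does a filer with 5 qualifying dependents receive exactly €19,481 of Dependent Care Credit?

€318,900

Full credit = 5 × €8,470 = €42,350.
€19,481 is 19,481/42,350 of the full €42,350, so 22,869/42,350 of the €50,000 range has been used: income = €291,900 + €50,000 × 22,869/42,350 = €318,900.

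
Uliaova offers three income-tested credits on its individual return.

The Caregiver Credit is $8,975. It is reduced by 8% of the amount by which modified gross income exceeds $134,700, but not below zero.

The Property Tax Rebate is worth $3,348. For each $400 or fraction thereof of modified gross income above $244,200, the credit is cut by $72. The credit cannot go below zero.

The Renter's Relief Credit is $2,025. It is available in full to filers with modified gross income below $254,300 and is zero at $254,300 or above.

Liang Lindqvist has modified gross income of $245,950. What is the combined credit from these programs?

Caregiver Credit: 8% of the $111,250 excess over $134,700 is $8,900; credit = $8,975 − $8,900 = $75.
Property Tax Rebate: income exceeds $244,200 by $1,750, which is 5 full-or-partial $400 increments; reduction = 5 × $72 = $360, leaving $2,988.
Renter's Relief Credit: $245,950 is below the $254,300 cutoff, so the full $2,025 applies.
Total: $75 + $2,988 + $2,025 = $5,088.

$5,088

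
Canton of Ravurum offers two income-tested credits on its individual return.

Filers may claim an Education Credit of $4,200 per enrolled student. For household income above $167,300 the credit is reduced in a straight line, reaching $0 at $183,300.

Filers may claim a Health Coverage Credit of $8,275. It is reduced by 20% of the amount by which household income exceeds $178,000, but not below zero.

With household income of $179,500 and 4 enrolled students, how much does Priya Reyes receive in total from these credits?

$11,965

Education Credit: base = 4 × $4,200 = $16,800. $179,500 is $12,200 into a $16,000 phase-out range, leaving 3,800/16,000 of the credit: $16,800 × 3,800/16,000 = $3,990.
Health Coverage Credit: 20% of the $1,500 excess over $178,000 is $300; credit = $8,275 − $300 = $7,975.
Total: $3,990 + $7,975 = $11,965.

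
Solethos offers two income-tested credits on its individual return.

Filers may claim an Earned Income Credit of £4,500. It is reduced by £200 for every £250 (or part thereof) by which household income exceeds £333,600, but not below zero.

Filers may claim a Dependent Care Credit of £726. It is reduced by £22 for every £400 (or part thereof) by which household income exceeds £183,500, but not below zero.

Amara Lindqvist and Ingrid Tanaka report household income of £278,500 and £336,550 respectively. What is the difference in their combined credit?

Amara (£278,500): Earned Income Credit: £278,500 is at or below the £333,600 threshold, so the full £4,500 applies. Dependent Care Credit: income exceeds £183,500 by £95,000 → 238 increments × £22 = £5,236 ≥ base, so the credit is £0. total £4,500 + £0 = £4,500
Ingrid (£336,550): Earned Income Credit: income exceeds £333,600 by £2,950, which is 12 full-or-partial £250 increments; reduction = 12 × £200 = £2,400, leaving £2,100. Dependent Care Credit: income exceeds £183,500 by £153,050 → 383 increments × £22 = £8,426 ≥ base, so the credit is £0. total £2,100 + £0 = £2,100
Difference: |£4,500 − £2,100| = £2,400.

£2,400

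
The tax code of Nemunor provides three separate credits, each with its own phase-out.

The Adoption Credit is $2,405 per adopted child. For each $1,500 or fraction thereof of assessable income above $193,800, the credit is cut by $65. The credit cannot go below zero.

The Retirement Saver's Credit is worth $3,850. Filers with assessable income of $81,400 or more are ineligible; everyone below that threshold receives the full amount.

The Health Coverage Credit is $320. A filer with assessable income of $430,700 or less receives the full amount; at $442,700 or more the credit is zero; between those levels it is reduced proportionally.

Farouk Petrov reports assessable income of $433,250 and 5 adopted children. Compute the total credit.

Adoption Credit: base = 5 × $2,405 = $12,025. income exceeds $193,800 by $239,450, which is 160 full-or-partial $1,500 increments; reduction = 160 × $65 = $10,400, leaving $1,625.
Retirement Saver's Credit: $433,250 meets or exceeds the $81,400 cutoff, so the credit is $0.
Health Coverage Credit: $433,250 is $2,550 into a $12,000 phase-out range, leaving 9,450/12,000 of the credit: $320 × 9,450/12,000 = $252.
Total: $1,625 + $0 + $252 = $1,877.

$1,877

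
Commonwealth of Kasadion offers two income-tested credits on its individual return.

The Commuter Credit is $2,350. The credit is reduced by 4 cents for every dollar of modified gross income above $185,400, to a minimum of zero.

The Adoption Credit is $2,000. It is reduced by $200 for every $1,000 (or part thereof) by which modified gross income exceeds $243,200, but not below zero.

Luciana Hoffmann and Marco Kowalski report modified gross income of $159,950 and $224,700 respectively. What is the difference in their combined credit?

$1,572

Luciana ($159,950): Commuter Credit: $159,950 is at or below the $185,400 threshold, so the full $2,350 applies. Adoption Credit: $159,950 is at or below the $243,200 threshold, so the full $2,000 applies. total $2,350 + $2,000 = $4,350
Marco ($224,700): Commuter Credit: 4% of the $39,300 excess over $185,400 is $1,572; credit = $2,350 − $1,572 = $778. Adoption Credit: $224,700 is at or below the $243,200 threshold, so the full $2,000 applies. total $778 + $2,000 = $2,778
Difference: |$4,350 − $2,778| = $1,572.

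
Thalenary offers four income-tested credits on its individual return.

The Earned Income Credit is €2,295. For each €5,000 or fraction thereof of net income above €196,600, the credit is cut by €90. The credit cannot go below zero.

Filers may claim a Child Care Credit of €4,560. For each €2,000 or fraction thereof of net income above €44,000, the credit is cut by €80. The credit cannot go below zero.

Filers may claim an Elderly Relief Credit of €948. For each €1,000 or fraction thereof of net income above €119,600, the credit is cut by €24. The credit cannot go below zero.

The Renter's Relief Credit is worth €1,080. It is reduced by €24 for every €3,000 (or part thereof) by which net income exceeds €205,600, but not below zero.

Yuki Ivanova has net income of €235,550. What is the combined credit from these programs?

€2,415

Earned Income Credit: income exceeds €196,600 by €38,950, which is 8 full-or-partial €5,000 increments; reduction = 8 × €90 = €720, leaving €1,575.
Child Care Credit: income exceeds €44,000 by €191,550 → 96 increments × €80 = €7,680 ≥ base, so the credit is €0.
Elderly Relief Credit: income exceeds €119,600 by €115,950 → 116 increments × €24 = €2,784 ≥ base, so the credit is €0.
Renter's Relief Credit: income exceeds €205,600 by €29,950, which is 10 full-or-partial €3,000 increments; reduction = 10 × €24 = €240, leaving €840.
Total: €1,575 + €0 + €0 + €840 = €2,415.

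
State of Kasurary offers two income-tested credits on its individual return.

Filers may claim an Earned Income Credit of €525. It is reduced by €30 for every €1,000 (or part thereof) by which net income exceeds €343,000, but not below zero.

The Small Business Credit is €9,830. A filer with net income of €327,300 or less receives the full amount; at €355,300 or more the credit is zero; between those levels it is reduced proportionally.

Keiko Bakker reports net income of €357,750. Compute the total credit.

€75

Earned Income Credit: income exceeds €343,000 by €14,750, which is 15 full-or-partial €1,000 increments; reduction = 15 × €30 = €450, leaving €75.
Small Business Credit: €357,750 is at or above €355,300, so the credit is €0.
Total: €75 + €0 = €75.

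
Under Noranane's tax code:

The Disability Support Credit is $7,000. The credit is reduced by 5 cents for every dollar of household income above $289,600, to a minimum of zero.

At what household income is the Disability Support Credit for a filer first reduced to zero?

The credit falls by 5% of each dollar above $289,600, so it reaches zero when the excess is $7,000 / 5% = $140,000: income = $289,600 + $140,000 = $429,600.

$429,600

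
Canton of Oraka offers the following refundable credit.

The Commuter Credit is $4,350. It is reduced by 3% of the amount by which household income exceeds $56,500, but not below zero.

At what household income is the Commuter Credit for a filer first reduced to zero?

$201,500

The credit falls by 3% of each dollar above $56,500, so it reaches zero when the excess is $4,350 / 3% = $145,000: income = $56,500 + $145,000 = $201,500.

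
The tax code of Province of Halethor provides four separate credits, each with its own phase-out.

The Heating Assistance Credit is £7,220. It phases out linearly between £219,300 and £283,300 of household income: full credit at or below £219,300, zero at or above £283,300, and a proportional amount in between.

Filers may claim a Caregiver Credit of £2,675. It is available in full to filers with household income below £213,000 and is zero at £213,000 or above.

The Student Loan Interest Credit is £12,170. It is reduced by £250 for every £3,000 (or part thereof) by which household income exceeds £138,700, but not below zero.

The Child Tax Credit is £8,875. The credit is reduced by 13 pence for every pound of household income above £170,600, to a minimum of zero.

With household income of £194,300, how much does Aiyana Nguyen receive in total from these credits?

£23,109

Heating Assistance Credit: £194,300 is at or below the £219,300 threshold, so the full £7,220 applies.
Caregiver Credit: £194,300 is below the £213,000 cutoff, so the full £2,675 applies.
Student Loan Interest Credit: income exceeds £138,700 by £55,600, which is 19 full-or-partial £3,000 increments; reduction = 19 × £250 = £4,750, leaving £7,420.
Child Tax Credit: 13% of the £23,700 excess over £170,600 is £3,081; credit = £8,875 − £3,081 = £5,794.
Total: £7,220 + £2,675 + £7,420 + £5,794 = £23,109.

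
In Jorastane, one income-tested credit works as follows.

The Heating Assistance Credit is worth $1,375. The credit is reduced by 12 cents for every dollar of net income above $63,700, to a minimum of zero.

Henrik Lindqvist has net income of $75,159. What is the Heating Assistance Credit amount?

$0

Heating Assistance Credit: 12% of the $11,459 excess over $63,700 is $1,375.08 ≥ base, so the credit is $0.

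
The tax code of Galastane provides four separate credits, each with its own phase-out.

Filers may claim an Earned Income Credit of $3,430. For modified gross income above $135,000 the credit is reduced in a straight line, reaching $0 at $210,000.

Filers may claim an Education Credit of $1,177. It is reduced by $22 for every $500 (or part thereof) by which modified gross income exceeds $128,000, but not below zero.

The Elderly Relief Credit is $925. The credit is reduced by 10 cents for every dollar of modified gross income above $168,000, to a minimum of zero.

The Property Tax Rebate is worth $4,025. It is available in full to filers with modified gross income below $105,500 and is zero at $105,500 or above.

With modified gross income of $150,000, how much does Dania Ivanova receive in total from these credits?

Earned Income Credit: $150,000 is $15,000 into a $75,000 phase-out range, leaving 60,000/75,000 of the credit: $3,430 × 60,000/75,000 = $2,744.
Education Credit: income exceeds $128,000 by $22,000, which is 44 full-or-partial $500 increments; reduction = 44 × $22 = $968, leaving $209.
Elderly Relief Credit: $150,000 is at or below the $168,000 threshold, so the full $925 applies.
Property Tax Rebate: $150,000 meets or exceeds the $105,500 cutoff, so the credit is $0.
Total: $2,744 + $209 + $925 + $0 = $3,878.

$3,878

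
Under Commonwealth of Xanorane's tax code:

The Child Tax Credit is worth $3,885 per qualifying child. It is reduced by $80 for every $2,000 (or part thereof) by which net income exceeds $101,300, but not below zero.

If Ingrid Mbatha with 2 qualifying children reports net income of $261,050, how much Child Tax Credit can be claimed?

$1,370

Child Tax Credit: base = 2 × $3,885 = $7,770. income exceeds $101,300 by $159,750, which is 80 full-or-partial $2,000 increments; reduction = 80 × $80 = $6,400, leaving $1,370.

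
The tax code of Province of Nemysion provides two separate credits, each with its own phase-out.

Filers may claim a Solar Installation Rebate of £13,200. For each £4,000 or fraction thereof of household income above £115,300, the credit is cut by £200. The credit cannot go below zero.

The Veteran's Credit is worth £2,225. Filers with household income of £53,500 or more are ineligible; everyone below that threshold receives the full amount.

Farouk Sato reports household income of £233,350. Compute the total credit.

Solar Installation Rebate: income exceeds £115,300 by £118,050, which is 30 full-or-partial £4,000 increments; reduction = 30 × £200 = £6,000, leaving £7,200.
Veteran's Credit: £233,350 meets or exceeds the £53,500 cutoff, so the credit is £0.
Total: £7,200 + £0 = £7,200.

£7,200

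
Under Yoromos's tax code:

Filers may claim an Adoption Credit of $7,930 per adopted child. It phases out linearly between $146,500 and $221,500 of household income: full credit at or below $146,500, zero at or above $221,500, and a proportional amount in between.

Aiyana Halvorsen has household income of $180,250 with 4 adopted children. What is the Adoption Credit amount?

Adoption Credit: base = 4 × $7,930 = $31,720. $180,250 is $33,750 into a $75,000 phase-out range, leaving 41,250/75,000 of the credit: $31,720 × 41,250/75,000 = $17,446.

$17,446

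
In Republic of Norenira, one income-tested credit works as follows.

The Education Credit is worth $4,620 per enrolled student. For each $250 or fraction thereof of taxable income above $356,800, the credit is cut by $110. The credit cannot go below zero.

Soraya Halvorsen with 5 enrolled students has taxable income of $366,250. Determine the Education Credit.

$18,920

Education Credit: base = 5 × $4,620 = $23,100. income exceeds $356,800 by $9,450, which is 38 full-or-partial $250 increments; reduction = 38 × $110 = $4,180, leaving $18,920.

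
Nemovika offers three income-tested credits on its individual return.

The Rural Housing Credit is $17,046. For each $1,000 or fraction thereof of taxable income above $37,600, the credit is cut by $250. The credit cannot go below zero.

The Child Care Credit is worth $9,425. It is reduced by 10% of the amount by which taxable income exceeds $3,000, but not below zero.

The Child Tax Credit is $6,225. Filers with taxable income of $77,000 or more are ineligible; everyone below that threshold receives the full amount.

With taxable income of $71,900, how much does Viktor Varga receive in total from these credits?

$17,056

Rural Housing Credit: income exceeds $37,600 by $34,300, which is 35 full-or-partial $1,000 increments; reduction = 35 × $250 = $8,750, leaving $8,296.
Child Care Credit: 10% of the $68,900 excess over $3,000 is $6,890; credit = $9,425 − $6,890 = $2,535.
Child Tax Credit: $71,900 is below the $77,000 cutoff, so the full $6,225 applies.
Total: $8,296 + $2,535 + $6,225 = $17,056.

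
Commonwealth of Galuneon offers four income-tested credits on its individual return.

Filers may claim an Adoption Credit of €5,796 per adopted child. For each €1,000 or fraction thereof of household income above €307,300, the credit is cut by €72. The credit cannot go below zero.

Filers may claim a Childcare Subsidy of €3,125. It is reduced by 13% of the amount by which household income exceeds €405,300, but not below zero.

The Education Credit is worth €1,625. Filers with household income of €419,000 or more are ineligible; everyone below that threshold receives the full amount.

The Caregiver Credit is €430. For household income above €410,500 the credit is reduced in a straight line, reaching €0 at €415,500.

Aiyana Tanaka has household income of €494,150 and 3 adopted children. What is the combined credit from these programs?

€3,924

Adoption Credit: base = 3 × €5,796 = €17,388. income exceeds €307,300 by €186,850, which is 187 full-or-partial €1,000 increments; reduction = 187 × €72 = €13,464, leaving €3,924.
Childcare Subsidy: 13% of the €88,850 excess over €405,300 is €11,550.50 ≥ base, so the credit is €0.
Education Credit: €494,150 meets or exceeds the €419,000 cutoff, so the credit is €0.
Caregiver Credit: €494,150 is at or above €415,500, so the credit is €0.
Total: €3,924 + €0 + €0 + €0 = €3,924.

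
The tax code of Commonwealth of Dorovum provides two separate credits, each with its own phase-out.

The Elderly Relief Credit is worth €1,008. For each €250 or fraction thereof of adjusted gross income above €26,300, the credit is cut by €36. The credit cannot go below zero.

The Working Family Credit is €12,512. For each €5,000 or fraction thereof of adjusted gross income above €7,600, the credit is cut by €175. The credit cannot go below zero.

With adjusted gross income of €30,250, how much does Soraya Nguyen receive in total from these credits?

€12,069

Elderly Relief Credit: income exceeds €26,300 by €3,950, which is 16 full-or-partial €250 increments; reduction = 16 × €36 = €576, leaving €432.
Working Family Credit: income exceeds €7,600 by €22,650, which is 5 full-or-partial €5,000 increments; reduction = 5 × €175 = €875, leaving €11,637.
Total: €432 + €11,637 = €12,069.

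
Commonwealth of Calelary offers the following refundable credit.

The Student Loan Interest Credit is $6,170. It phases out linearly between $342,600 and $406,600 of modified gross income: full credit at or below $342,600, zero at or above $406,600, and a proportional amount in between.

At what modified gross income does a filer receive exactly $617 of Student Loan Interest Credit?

$617 is 617/6,170 of the full $6,170, so 5,553/6,170 of the $64,000 range has been used: income = $342,600 + $64,000 × 5,553/6,170 = $400,200.

$400,200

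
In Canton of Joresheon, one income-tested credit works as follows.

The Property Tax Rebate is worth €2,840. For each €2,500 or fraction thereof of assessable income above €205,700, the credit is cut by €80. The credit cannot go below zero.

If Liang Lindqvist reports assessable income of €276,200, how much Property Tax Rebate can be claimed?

Property Tax Rebate: income exceeds €205,700 by €70,500, which is 29 full-or-partial €2,500 increments; reduction = 29 × €80 = €2,320, leaving €520.

€520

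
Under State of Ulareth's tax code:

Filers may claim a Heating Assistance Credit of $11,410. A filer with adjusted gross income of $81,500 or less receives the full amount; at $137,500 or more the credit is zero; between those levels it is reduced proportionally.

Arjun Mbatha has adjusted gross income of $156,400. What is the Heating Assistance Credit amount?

Heating Assistance Credit: $156,400 is at or above $137,500, so the credit is $0.

$0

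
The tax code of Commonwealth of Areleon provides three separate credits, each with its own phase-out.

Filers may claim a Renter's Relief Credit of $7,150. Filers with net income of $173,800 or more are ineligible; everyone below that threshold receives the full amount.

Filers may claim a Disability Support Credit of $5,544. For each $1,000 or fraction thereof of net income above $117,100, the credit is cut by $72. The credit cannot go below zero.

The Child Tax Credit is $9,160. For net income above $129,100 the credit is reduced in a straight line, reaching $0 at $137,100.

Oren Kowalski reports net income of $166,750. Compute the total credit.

Renter's Relief Credit: $166,750 is below the $173,800 cutoff, so the full $7,150 applies.
Disability Support Credit: income exceeds $117,100 by $49,650, which is 50 full-or-partial $1,000 increments; reduction = 50 × $72 = $3,600, leaving $1,944.
Child Tax Credit: $166,750 is at or above $137,100, so the credit is $0.
Total: $7,150 + $1,944 + $0 = $9,094.

$9,094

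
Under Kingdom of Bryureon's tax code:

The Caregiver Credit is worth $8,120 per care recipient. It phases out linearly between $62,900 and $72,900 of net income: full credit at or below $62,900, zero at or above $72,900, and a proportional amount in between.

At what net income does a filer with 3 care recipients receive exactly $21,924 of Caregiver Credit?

Full credit = 3 × $8,120 = $24,360.
$21,924 is 21,924/24,360 of the full $24,360, so 2,436/24,360 of the $10,000 range has been used: income = $62,900 + $10,000 × 2,436/24,360 = $63,900.

$63,900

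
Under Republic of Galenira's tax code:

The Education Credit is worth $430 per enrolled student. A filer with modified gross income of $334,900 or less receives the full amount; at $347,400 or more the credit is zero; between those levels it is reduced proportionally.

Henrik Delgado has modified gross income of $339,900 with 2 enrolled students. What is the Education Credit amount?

Education Credit: base = 2 × $430 = $860. $339,900 is $5,000 into a $12,500 phase-out range, leaving 7,500/12,500 of the credit: $860 × 7,500/12,500 = $516.

$516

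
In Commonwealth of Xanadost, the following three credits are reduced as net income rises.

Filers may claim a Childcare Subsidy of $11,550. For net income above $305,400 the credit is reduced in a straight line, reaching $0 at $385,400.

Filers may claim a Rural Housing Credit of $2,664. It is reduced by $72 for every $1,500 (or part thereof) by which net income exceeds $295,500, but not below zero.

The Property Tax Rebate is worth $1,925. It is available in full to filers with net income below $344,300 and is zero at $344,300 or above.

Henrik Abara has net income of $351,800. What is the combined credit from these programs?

Childcare Subsidy: $351,800 is $46,400 into a $80,000 phase-out range, leaving 33,600/80,000 of the credit: $11,550 × 33,600/80,000 = $4,851.
Rural Housing Credit: income exceeds $295,500 by $56,300 → 38 increments × $72 = $2,736 ≥ base, so the credit is $0.
Property Tax Rebate: $351,800 meets or exceeds the $344,300 cutoff, so the credit is $0.
Total: $4,851 + $0 + $0 = $4,851.

$4,851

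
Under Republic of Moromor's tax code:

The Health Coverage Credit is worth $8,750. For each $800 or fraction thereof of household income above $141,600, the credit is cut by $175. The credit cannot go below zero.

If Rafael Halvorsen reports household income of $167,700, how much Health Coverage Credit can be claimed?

Health Coverage Credit: income exceeds $141,600 by $26,100, which is 33 full-or-partial $800 increments; reduction = 33 × $175 = $5,775, leaving $2,975.

$2,975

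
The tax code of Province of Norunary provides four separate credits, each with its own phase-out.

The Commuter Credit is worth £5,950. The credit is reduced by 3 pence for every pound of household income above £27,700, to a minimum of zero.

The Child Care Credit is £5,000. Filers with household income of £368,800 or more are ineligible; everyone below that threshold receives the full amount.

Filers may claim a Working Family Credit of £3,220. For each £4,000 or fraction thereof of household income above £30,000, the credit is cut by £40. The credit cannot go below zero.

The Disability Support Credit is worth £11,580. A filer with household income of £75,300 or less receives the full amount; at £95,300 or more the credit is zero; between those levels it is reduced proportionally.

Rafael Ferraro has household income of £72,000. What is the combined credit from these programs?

Commuter Credit: 3% of the £44,300 excess over £27,700 is £1,329; credit = £5,950 − £1,329 = £4,621.
Child Care Credit: £72,000 is below the £368,800 cutoff, so the full £5,000 applies.
Working Family Credit: income exceeds £30,000 by £42,000, which is 11 full-or-partial £4,000 increments; reduction = 11 × £40 = £440, leaving £2,780.
Disability Support Credit: £72,000 is at or below the £75,300 threshold, so the full £11,580 applies.
Total: £4,621 + £5,000 + £2,780 + £11,580 = £23,981.

£23,981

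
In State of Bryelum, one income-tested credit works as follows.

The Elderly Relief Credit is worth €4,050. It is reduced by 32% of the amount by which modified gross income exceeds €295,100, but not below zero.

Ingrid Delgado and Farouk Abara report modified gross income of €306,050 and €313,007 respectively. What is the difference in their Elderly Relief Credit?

€546

Ingrid (€306,050): Elderly Relief Credit: 32% of the €10,950 excess over €295,100 is €3,504; credit = €4,050 − €3,504 = €546.
Farouk (€313,007): Elderly Relief Credit: 32% of the €17,907 excess over €295,100 is €5,730.24 ≥ base, so the credit is €0.
Difference: |€546 − €0| = €546.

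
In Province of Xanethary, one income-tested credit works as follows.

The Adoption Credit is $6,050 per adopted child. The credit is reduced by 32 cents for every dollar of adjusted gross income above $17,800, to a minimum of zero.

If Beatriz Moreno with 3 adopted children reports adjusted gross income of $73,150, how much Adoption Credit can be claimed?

$438

Adoption Credit: base = 3 × $6,050 = $18,150. 32% of the $55,350 excess over $17,800 is $17,712; credit = $18,150 − $17,712 = $438.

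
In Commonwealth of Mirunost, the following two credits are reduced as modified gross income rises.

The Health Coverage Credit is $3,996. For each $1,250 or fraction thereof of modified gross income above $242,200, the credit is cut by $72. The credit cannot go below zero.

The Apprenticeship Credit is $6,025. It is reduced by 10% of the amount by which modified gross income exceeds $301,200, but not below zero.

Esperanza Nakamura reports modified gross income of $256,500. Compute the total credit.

$9,157

Health Coverage Credit: income exceeds $242,200 by $14,300, which is 12 full-or-partial $1,250 increments; reduction = 12 × $72 = $864, leaving $3,132.
Apprenticeship Credit: $256,500 is at or below the $301,200 threshold, so the full $6,025 applies.
Total: $3,132 + $6,025 = $9,157.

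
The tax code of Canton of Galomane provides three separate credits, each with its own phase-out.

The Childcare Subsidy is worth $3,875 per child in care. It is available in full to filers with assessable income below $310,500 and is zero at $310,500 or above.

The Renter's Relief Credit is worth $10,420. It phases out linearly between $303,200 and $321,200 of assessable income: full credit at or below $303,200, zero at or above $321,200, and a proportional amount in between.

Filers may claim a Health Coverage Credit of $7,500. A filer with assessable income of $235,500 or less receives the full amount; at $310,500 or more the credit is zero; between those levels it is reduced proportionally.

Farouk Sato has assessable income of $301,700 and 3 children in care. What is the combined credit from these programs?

$22,925

Childcare Subsidy: base = 3 × $3,875 = $11,625. $301,700 is below the $310,500 cutoff, so the full $11,625 applies.
Renter's Relief Credit: $301,700 is at or below the $303,200 threshold, so the full $10,420 applies.
Health Coverage Credit: $301,700 is $66,200 into a $75,000 phase-out range, leaving 8,800/75,000 of the credit: $7,500 × 8,800/75,000 = $880.
Total: $11,625 + $10,420 + $880 = $22,925.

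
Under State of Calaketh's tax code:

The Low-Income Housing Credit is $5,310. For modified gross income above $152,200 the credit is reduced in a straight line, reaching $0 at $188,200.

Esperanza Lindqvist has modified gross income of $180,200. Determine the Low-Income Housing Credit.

Low-Income Housing Credit: $180,200 is $28,000 into a $36,000 phase-out range, leaving 8,000/36,000 of the credit: $5,310 × 8,000/36,000 = $1,180.

$1,180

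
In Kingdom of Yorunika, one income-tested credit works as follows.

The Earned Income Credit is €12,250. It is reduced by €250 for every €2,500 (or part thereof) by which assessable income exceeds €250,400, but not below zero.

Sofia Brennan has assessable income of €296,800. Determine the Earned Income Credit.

Earned Income Credit: income exceeds €250,400 by €46,400, which is 19 full-or-partial €2,500 increments; reduction = 19 × €250 = €4,750, leaving €7,500.

€7,500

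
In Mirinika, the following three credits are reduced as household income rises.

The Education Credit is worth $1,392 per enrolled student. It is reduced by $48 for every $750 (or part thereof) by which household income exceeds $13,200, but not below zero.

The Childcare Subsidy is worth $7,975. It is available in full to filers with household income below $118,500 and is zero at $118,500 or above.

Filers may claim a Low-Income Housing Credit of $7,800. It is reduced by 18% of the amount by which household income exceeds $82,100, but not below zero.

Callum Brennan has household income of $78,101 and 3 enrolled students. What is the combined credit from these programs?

$15,775

Education Credit: base = 3 × $1,392 = $4,176. income exceeds $13,200 by $64,901 → 87 increments × $48 = $4,176 ≥ base, so the credit is $0.
Childcare Subsidy: $78,101 is below the $118,500 cutoff, so the full $7,975 applies.
Low-Income Housing Credit: $78,101 is at or below the $82,100 threshold, so the full $7,800 applies.
Total: $0 + $7,975 + $7,800 = $15,775.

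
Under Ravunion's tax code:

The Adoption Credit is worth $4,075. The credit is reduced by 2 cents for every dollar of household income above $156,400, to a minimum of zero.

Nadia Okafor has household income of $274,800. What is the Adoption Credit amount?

Adoption Credit: 2% of the $118,400 excess over $156,400 is $2,368; credit = $4,075 − $2,368 = $1,707.

$1,707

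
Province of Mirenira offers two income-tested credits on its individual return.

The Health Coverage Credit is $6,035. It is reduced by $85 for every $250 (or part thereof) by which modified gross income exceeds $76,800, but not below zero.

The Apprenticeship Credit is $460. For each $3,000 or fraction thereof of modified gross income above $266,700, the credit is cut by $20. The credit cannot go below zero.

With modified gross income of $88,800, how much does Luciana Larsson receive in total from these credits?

$2,415

Health Coverage Credit: income exceeds $76,800 by $12,000, which is 48 full-or-partial $250 increments; reduction = 48 × $85 = $4,080, leaving $1,955.
Apprenticeship Credit: $88,800 is at or below the $266,700 threshold, so the full $460 applies.
Total: $1,955 + $460 = $2,415.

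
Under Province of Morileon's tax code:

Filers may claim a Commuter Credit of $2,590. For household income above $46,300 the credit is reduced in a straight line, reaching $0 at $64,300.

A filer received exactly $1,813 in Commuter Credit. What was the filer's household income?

$51,700

$1,813 is 1,813/2,590 of the full $2,590, so 777/2,590 of the $18,000 range has been used: income = $46,300 + $18,000 × 777/2,590 = $51,700.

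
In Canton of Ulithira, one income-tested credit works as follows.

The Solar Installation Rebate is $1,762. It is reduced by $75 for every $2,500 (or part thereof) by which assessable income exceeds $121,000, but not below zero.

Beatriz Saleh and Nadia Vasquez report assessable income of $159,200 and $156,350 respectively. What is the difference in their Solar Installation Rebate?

Beatriz ($159,200): Solar Installation Rebate: income exceeds $121,000 by $38,200, which is 16 full-or-partial $2,500 increments; reduction = 16 × $75 = $1,200, leaving $562.
Nadia ($156,350): Solar Installation Rebate: income exceeds $121,000 by $35,350, which is 15 full-or-partial $2,500 increments; reduction = 15 × $75 = $1,125, leaving $637.
Difference: |$562 − $637| = $75.

$75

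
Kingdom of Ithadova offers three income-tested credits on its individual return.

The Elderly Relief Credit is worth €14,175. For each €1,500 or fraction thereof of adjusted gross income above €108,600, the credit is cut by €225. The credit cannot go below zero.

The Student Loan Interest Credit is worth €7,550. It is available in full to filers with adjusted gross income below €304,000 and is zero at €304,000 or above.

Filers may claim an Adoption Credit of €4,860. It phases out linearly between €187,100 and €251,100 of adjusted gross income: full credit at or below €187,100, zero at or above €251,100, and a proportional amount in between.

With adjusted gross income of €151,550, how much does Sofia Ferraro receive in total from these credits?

Elderly Relief Credit: income exceeds €108,600 by €42,950, which is 29 full-or-partial €1,500 increments; reduction = 29 × €225 = €6,525, leaving €7,650.
Student Loan Interest Credit: €151,550 is below the €304,000 cutoff, so the full €7,550 applies.
Adoption Credit: €151,550 is at or below the €187,100 threshold, so the full €4,860 applies.
Total: €7,650 + €7,550 + €4,860 = €20,060.

€20,060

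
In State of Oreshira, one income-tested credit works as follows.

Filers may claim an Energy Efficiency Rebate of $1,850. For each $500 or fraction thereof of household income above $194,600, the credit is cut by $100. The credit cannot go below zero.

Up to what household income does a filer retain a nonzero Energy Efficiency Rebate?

$203,600

After 18 increments the reduction is 18 × $100 = $1,800, leaving $50; one more increment wipes it out. Increment 18 ends at excess 18 × $500 = $9,000, so the highest qualifying income is $194,600 + $9,000 = $203,600.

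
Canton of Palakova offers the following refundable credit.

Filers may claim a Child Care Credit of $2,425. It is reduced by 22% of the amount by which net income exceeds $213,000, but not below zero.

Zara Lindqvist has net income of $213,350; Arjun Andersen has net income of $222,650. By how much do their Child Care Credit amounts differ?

$2,046

Zara ($213,350): Child Care Credit: 22% of the $350 excess over $213,000 is $77; credit = $2,425 − $77 = $2,348.
Arjun ($222,650): Child Care Credit: 22% of the $9,650 excess over $213,000 is $2,123; credit = $2,425 − $2,123 = $302.
Difference: |$2,348 − $302| = $2,046.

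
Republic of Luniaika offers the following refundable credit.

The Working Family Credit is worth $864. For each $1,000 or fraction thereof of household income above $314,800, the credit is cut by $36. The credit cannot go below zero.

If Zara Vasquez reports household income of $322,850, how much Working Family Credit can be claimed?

$540

Working Family Credit: income exceeds $314,800 by $8,050, which is 9 full-or-partial $1,000 increments; reduction = 9 × $36 = $324, leaving $540.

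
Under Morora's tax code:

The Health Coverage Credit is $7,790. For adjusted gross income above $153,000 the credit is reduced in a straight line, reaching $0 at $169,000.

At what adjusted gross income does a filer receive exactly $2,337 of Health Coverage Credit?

$164,200

$2,337 is 2,337/7,790 of the full $7,790, so 5,453/7,790 of the $16,000 range has been used: income = $153,000 + $16,000 × 5,453/7,790 = $164,200.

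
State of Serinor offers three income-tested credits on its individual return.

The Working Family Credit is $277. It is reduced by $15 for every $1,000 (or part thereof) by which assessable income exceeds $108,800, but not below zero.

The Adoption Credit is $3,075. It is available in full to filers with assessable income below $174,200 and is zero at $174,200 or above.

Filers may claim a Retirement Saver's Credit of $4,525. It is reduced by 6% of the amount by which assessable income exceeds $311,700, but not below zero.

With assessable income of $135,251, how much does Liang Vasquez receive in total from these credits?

Working Family Credit: income exceeds $108,800 by $26,451 → 27 increments × $15 = $405 ≥ base, so the credit is $0.
Adoption Credit: $135,251 is below the $174,200 cutoff, so the full $3,075 applies.
Retirement Saver's Credit: $135,251 is at or below the $311,700 threshold, so the full $4,525 applies.
Total: $0 + $3,075 + $4,525 = $7,600.

$7,600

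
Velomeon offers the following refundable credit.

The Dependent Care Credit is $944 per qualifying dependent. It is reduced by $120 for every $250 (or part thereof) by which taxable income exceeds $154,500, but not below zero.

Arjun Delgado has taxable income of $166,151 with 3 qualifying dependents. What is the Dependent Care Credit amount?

Dependent Care Credit: base = 3 × $944 = $2,832. income exceeds $154,500 by $11,651 → 47 increments × $120 = $5,640 ≥ base, so the credit is $0.

$0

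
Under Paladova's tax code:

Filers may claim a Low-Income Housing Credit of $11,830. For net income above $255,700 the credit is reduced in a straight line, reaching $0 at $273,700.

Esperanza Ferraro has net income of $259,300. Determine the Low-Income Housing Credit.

Low-Income Housing Credit: $259,300 is $3,600 into a $18,000 phase-out range, leaving 14,400/18,000 of the credit: $11,830 × 14,400/18,000 = $9,464.

$9,464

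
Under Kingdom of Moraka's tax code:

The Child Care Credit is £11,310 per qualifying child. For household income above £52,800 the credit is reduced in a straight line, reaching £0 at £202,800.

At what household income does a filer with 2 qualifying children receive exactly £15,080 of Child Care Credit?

£102,800

Full credit = 2 × £11,310 = £22,620.
£15,080 is 15,080/22,620 of the full £22,620, so 7,540/22,620 of the £150,000 range has been used: income = £52,800 + £150,000 × 7,540/22,620 = £102,800.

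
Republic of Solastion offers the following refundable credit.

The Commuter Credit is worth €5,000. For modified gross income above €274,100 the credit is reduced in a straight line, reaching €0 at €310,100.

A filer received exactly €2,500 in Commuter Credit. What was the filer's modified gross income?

€292,100

€2,500 is 2,500/5,000 of the full €5,000, so 2,500/5,000 of the €36,000 range has been used: income = €274,100 + €36,000 × 2,500/5,000 = €292,100.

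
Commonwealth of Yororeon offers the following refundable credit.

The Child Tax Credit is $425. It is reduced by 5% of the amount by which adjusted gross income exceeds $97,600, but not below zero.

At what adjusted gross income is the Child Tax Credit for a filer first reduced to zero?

The credit falls by 5% of each dollar above $97,600, so it reaches zero when the excess is $425 / 5% = $8,500: income = $97,600 + $8,500 = $106,100.

$106,100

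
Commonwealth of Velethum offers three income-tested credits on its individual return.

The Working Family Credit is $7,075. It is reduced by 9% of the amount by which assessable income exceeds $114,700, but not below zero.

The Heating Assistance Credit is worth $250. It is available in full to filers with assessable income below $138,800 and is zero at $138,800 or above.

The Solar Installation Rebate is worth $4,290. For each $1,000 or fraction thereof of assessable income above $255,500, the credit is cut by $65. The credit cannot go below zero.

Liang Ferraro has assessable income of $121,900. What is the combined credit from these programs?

$10,967

Working Family Credit: 9% of the $7,200 excess over $114,700 is $648; credit = $7,075 − $648 = $6,427.
Heating Assistance Credit: $121,900 is below the $138,800 cutoff, so the full $250 applies.
Solar Installation Rebate: $121,900 is at or below the $255,500 threshold, so the full $4,290 applies.
Total: $6,427 + $250 + $4,290 = $10,967.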